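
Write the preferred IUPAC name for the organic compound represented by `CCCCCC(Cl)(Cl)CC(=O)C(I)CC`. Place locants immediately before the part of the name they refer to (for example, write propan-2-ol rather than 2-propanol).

6,6-dichloro-3-iodoundecan-4-one

The longest carbon chain that includes the carbonyl has 11 carbons, so the parent hydride is undecane.
The highest-priority functional group is a ketone (C=O on an internal carbon), so the name ends in -one.
Choose the numbering such that numbering from this end puts the carbonyl group at C-4 rather than C-8.
This places the carbonyl at C-4; two chloro groups at C-6; an iodo group at C-3.
Prefixes are listed alphabetically: chloro, iodo.
The name is 6,6-dichloro-3-iodoundecan-4-one.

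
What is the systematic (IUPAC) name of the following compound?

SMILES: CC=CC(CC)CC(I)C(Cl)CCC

7-chloro-4-ethyl-6-iododec-2-ene

The longest carbon chain that includes the multiple bond has 10 carbons, so the parent hydride is decane.
The chain contains a C=C double bond, so the unsaturation ending is -ene.
Choose the numbering such that numbering from this end puts the double bond at C-2 rather than C-8.
That gives the double bond between C-2 and C-3; a chloro group at C-7; an ethyl group at C-4; an iodo group at C-6.
Substituent prefixes are cited in alphabetical order (multiplying prefixes like di-/tri- are ignored for ordering).
The name is 7-chloro-4-ethyl-6-iododec-2-ene.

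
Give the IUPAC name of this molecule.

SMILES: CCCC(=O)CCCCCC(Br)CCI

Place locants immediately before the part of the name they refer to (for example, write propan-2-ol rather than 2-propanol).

10-bromo-12-iodododecan-4-one

The longest chain bearing the carbonyl is 12 carbons long (dodecane).
A ketone (C=O on an internal carbon) is the principal characteristic group, giving the suffix -one.
Choose the numbering such that numbering from this end puts the carbonyl group at C-4 rather than C-9.
This places the carbonyl at C-4; a bromo group at C-10; an iodo group at C-12.
Substituent prefixes are cited in alphabetical order (multiplying prefixes like di-/tri- are ignored for ordering).
The name is 10-bromo-12-iodododecan-4-one.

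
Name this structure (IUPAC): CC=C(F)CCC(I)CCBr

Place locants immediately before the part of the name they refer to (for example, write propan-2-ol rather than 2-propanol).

8-bromo-3-fluoro-6-iodooct-2-ene

The longest chain bearing the multiple bond is 8 carbons long (octane).
A C=C double bond in the chain gives the infix -ene-.
Choose the numbering such that numbering from this end puts the double bond at C-2 rather than C-6.
That gives the double bond between C-2 and C-3; a bromo group at C-8; a fluoro group at C-3; an iodo group at C-6.
The substituents are ordered alphabetically, ignoring any di-/tri- multipliers.
The name is 8-bromo-3-fluoro-6-iodooct-2-ene.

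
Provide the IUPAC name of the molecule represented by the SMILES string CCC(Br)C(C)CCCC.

The longest carbon chain is 8 atoms: the parent is octane.
The numbering direction is chosen so that the substituent locant set {3,4} is lower than {5,6} at the first point of difference.
That gives a bromo group at C-3; a methyl group at C-4.
Prefixes are listed alphabetically: bromo, methyl.
Putting it together: 3-bromo-4-methyloctane.

3-bromo-4-methyloctane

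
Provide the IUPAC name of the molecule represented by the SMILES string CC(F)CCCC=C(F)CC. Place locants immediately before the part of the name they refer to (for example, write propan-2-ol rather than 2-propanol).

The longest chain bearing the multiple bond is 9 carbons long (nonane).
A C=C double bond in the chain gives the infix -ene-.
Choose the numbering such that numbering from this end puts the double bond at C-3 rather than C-6.
This places the double bond between C-3 and C-4; fluoro groups at C-3 and C-8.
Assembling the pieces gives 3,8-difluoronon-3-ene.

3,8-difluoronon-3-ene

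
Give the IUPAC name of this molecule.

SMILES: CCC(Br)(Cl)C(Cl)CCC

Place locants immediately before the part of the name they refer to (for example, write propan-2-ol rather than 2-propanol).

The parent chain contains 7 carbons (heptane).
The numbering direction is chosen so that the substituent locant set {3,3,4} is lower than {4,5,5} at the first point of difference.
This places a bromo group at C-3; chloro groups at C-3 and C-4.
Substituent prefixes are cited in alphabetical order (multiplying prefixes like di-/tri- are ignored for ordering).
Putting it together: 3-bromo-3,4-dichloroheptane.

3-bromo-3,4-dichloroheptane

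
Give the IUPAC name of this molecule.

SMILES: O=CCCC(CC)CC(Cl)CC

6-chloro-4-ethyloctanal

The longest carbon chain that includes the –CHO group has 8 carbons, so the parent hydride is octane.
The highest-priority functional group is an aldehyde (terminal –CHO), so the name ends in -al.
The numbering direction is chosen so that the aldehyde carbon is C-1 by definition.
This places a chloro group at C-6; an ethyl group at C-4.
Substituent prefixes are cited in alphabetical order (multiplying prefixes like di-/tri- are ignored for ordering).
The name is 6-chloro-4-ethyloctanal.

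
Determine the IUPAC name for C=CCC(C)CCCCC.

The longest chain bearing the multiple bond is 9 carbons long (nonane).
The chain contains a C=C double bond, so the unsaturation ending is -ene.
Choose the numbering such that numbering from this end puts the double bond at C-1 rather than C-8.
With this numbering: the double bond between C-1 and C-2; a methyl group at C-4.
The name is 4-methylnon-1-ene.

4-methylnon-1-ene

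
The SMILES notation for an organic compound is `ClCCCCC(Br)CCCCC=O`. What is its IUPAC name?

6-bromo-10-chlorodecanal

The longest carbon chain that includes the –CHO group has 10 carbons, so the parent hydride is decane.
An aldehyde (terminal –CHO) is the principal characteristic group, giving the suffix -al.
Choose the numbering such that the aldehyde carbon is C-1 by definition.
This places a bromo group at C-6; a chloro group at C-10.
Substituent prefixes are cited in alphabetical order (multiplying prefixes like di-/tri- are ignored for ordering).
Putting it together: 6-bromo-10-chlorodecanal.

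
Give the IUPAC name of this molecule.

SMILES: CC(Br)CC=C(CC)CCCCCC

2-bromo-5-ethylundec-4-ene

The longest carbon chain that includes the multiple bond has 11 carbons, so the parent hydride is undecane.
A C=C double bond in the chain gives the infix -ene-.
Number the chain so that numbering from this end puts the double bond at C-4 rather than C-7.
That gives the double bond between C-4 and C-5; a bromo group at C-2; an ethyl group at C-5.
Substituent prefixes are cited in alphabetical order (multiplying prefixes like di-/tri- are ignored for ordering).
The name is 2-bromo-5-ethylundec-4-ene.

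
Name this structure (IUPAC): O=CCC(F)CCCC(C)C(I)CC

3-fluoro-8-iodo-7-methyldecanal

Counting along the main chain through the –CHO group gives 10 carbons: the parent is decane.
An aldehyde (terminal –CHO) is the principal characteristic group, giving the suffix -al.
The numbering direction is chosen so that the aldehyde carbon is C-1 by definition.
That gives a fluoro group at C-3; an iodo group at C-8; a methyl group at C-7.
Substituent prefixes are cited in alphabetical order (multiplying prefixes like di-/tri- are ignored for ordering).
The name is 3-fluoro-8-iodo-7-methyldecanal.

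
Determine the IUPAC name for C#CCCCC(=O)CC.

The longest chain bearing the carbonyl and the multiple bond is 8 carbons long (octane).
The highest-priority functional group is a ketone (C=O on an internal carbon), so the name ends in -one.
The chain contains a C≡C triple bond, so the unsaturation ending is -yne.
Choose the numbering such that numbering from this end puts the carbonyl group at C-3 rather than C-6.
With this numbering: the carbonyl at C-3; the triple bond between C-7 and C-8.
The name is oct-7-yn-3-one.

oct-7-yn-3-one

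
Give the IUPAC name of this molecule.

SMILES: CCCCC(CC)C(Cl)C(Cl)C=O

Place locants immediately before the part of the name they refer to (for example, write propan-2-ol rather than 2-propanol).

Counting along the main chain through the –CHO group gives 8 carbons: the parent is octane.
An aldehyde (terminal –CHO) is the principal characteristic group, giving the suffix -al.
Number the chain so that the aldehyde carbon is C-1 by definition.
With this numbering: chloro groups at C-2 and C-3; an ethyl group at C-4.
Substituent prefixes are cited in alphabetical order (multiplying prefixes like di-/tri- are ignored for ordering).
Putting it together: 2,3-dichloro-4-ethyloctanal.

2,3-dichloro-4-ethyloctanal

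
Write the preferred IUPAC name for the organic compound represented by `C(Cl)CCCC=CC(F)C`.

Counting along the main chain through the multiple bond gives 8 carbons: the parent is octane.
The chain contains a C=C double bond, so the unsaturation ending is -ene.
The numbering direction is chosen so that numbering from this end puts the double bond at C-3 rather than C-5.
This places the double bond between C-3 and C-4; a chloro group at C-8; a fluoro group at C-2.
The substituents are ordered alphabetically, ignoring any di-/tri- multipliers.
The name is 8-chloro-2-fluorooct-3-ene.

8-chloro-2-fluorooct-3-ene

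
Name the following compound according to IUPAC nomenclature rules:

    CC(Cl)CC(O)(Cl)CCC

The longest chain bearing the –OH group is 7 carbons long (heptane).
The highest-priority functional group is an alcohol (–OH), so the name ends in -ol.
The numbering direction is chosen so that the substituent locant set {2,4} is lower than {4,6} at the first point of difference.
This places the hydroxyl at C-4; chloro groups at C-2 and C-4.
Assembling the pieces gives 2,4-dichloroheptan-4-ol.

2,4-dichloroheptan-4-ol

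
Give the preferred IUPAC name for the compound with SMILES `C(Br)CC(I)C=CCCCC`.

1-bromo-3-iodonon-4-ene

The longest carbon chain that includes the multiple bond has 9 carbons, so the parent hydride is nonane.
The chain contains a C=C double bond, so the unsaturation ending is -ene.
Choose the numbering such that numbering from this end puts the double bond at C-4 rather than C-5.
That gives the double bond between C-4 and C-5; a bromo group at C-1; an iodo group at C-3.
Prefixes are listed alphabetically: bromo, iodo.
The name is 1-bromo-3-iodonon-4-ene.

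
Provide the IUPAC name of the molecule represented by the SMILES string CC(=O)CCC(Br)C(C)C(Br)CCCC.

The longest carbon chain that includes the carbonyl has 11 carbons, so the parent hydride is undecane.
The highest-priority functional group is a ketone (C=O on an internal carbon), so the name ends in -one.
Number the chain so that numbering from this end puts the carbonyl group at C-2 rather than C-10.
This places the carbonyl at C-2; bromo groups at C-5 and C-7; a methyl group at C-6.
The substituents are ordered alphabetically, ignoring any di-/tri- multipliers.
Assembling the pieces gives 5,7-dibromo-6-methylundecan-2-one.

5,7-dibromo-6-methylundecan-2-one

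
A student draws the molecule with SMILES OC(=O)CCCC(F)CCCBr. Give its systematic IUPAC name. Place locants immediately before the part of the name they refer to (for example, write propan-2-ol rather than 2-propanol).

Counting along the main chain through the –COOH group gives 8 carbons: the parent is octane.
A carboxylic acid (terminal –COOH) is the principal characteristic group, giving the suffix -oic acid.
The numbering direction is chosen so that the carboxylic acid carbon is C-1 by definition.
This places a bromo group at C-8; a fluoro group at C-5.
Prefixes are listed alphabetically: bromo, fluoro.
The name is 8-bromo-5-fluorooctanoic acid.

8-bromo-5-fluorooctanoic acid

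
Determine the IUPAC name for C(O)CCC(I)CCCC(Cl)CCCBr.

The longest chain bearing the –OH group is 11 carbons long (undecane).
An alcohol (–OH) is the principal characteristic group, giving the suffix -ol.
The numbering direction is chosen so that numbering from this end puts the hydroxyl group at C-1 rather than C-11.
That gives the hydroxyl at C-1; a bromo group at C-11; a chloro group at C-8; an iodo group at C-4.
Substituent prefixes are cited in alphabetical order (multiplying prefixes like di-/tri- are ignored for ordering).
Putting it together: 11-bromo-8-chloro-4-iodoundecan-1-ol.

11-bromo-8-chloro-4-iodoundecan-1-ol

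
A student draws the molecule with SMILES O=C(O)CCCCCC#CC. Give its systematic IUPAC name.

non-7-ynoic acid

The longest chain bearing the –COOH group and the multiple bond is 9 carbons long (nonane).
A carboxylic acid (terminal –COOH) is the principal characteristic group, giving the suffix -oic acid.
A C≡C triple bond in the chain gives the infix -yne-.
The numbering direction is chosen so that the carboxylic acid carbon is C-1 by definition.
With this numbering: the triple bond between C-7 and C-8.
Assembling the pieces gives non-7-ynoic acid.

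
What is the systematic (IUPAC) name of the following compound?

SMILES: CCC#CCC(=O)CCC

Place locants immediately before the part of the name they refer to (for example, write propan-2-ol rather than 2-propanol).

Counting along the main chain through the carbonyl and the multiple bond gives 9 carbons: the parent is nonane.
The principal characteristic group is a ketone (C=O on an internal carbon), named with the suffix -one.
There is one C≡C triple bond, indicated by the ending -yne.
Number the chain so that numbering from this end puts the carbonyl group at C-4 rather than C-6.
This places the carbonyl at C-4; the triple bond between C-6 and C-7.
The name is non-6-yn-4-one.

non-6-yn-4-one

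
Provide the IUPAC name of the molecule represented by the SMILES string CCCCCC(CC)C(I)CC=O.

The longest carbon chain that includes the –CHO group has 9 carbons, so the parent hydride is nonane.
An aldehyde (terminal –CHO) is the principal characteristic group, giving the suffix -al.
Number the chain so that the aldehyde carbon is C-1 by definition.
That gives an ethyl group at C-4; an iodo group at C-3.
Substituent prefixes are cited in alphabetical order (multiplying prefixes like di-/tri- are ignored for ordering).
Putting it together: 4-ethyl-3-iodononanal.

4-ethyl-3-iodononanal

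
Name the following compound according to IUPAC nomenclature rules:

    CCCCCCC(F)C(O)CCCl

1-chloro-4-fluorodecan-3-ol

The longest carbon chain that includes the –OH group has 10 carbons, so the parent hydride is decane.
An alcohol (–OH) is the principal characteristic group, giving the suffix -ol.
Number the chain so that numbering from this end puts the hydroxyl group at C-3 rather than C-8.
This places the hydroxyl at C-3; a chloro group at C-1; a fluoro group at C-4.
Substituent prefixes are cited in alphabetical order (multiplying prefixes like di-/tri- are ignored for ordering).
Assembling the pieces gives 1-chloro-4-fluorodecan-3-ol.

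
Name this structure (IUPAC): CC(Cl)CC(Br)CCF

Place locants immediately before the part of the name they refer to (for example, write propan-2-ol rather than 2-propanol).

The parent chain contains 6 carbons (hexane).
The numbering direction is chosen so that the substituent locant set {1,3,5} is lower than {2,4,6} at the first point of difference.
This places a bromo group at C-3; a chloro group at C-5; a fluoro group at C-1.
The substituents are ordered alphabetically, ignoring any di-/tri- multipliers.
The name is 3-bromo-5-chloro-1-fluorohexane.

3-bromo-5-chloro-1-fluorohexane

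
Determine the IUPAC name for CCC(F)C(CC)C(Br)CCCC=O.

Counting along the main chain through the –CHO group gives 9 carbons: the parent is nonane.
An aldehyde (terminal –CHO) is the principal characteristic group, giving the suffix -al.
The numbering direction is chosen so that the aldehyde carbon is C-1 by definition.
This places a bromo group at C-5; an ethyl group at C-6; a fluoro group at C-7.
The substituents are ordered alphabetically, ignoring any di-/tri- multipliers.
The name is 5-bromo-6-ethyl-7-fluorononanal.

5-bromo-6-ethyl-7-fluorononanal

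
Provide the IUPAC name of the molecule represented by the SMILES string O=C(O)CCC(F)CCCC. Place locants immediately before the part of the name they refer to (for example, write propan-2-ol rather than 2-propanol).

Counting along the main chain through the –COOH group gives 8 carbons: the parent is octane.
A carboxylic acid (terminal –COOH) is the principal characteristic group, giving the suffix -oic acid.
Choose the numbering such that the carboxylic acid carbon is C-1 by definition.
With this numbering: a fluoro group at C-4.
The name is 4-fluorooctanoic acid.

4-fluorooctanoic acid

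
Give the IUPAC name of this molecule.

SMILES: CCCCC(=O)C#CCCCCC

dodec-6-yn-5-one

The longest chain bearing the carbonyl and the multiple bond is 12 carbons long (dodecane).
The principal characteristic group is a ketone (C=O on an internal carbon), named with the suffix -one.
There is one C≡C triple bond, indicated by the ending -yne.
The numbering direction is chosen so that numbering from this end puts the carbonyl group at C-5 rather than C-8.
That gives the carbonyl at C-5; the triple bond between C-6 and C-7.
Assembling the pieces gives dodec-6-yn-5-one.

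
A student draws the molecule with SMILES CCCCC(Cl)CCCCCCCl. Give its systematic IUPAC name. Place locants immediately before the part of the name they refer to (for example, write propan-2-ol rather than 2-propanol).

1,7-dichloroundecane

The longest continuous carbon chain has 11 atoms, so the parent hydride is undecane.
The numbering direction is chosen so that the substituent locant set {1,7} is lower than {5,11} at the first point of difference.
With this numbering: chloro groups at C-1 and C-7.
Assembling the pieces gives 1,7-dichloroundecane.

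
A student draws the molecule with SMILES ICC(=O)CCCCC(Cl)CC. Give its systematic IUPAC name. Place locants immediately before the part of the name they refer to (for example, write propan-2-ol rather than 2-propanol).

The longest carbon chain that includes the carbonyl has 9 carbons, so the parent hydride is nonane.
A ketone (C=O on an internal carbon) is the principal characteristic group, giving the suffix -one.
Choose the numbering such that numbering from this end puts the carbonyl group at C-2 rather than C-8.
This places the carbonyl at C-2; a chloro group at C-7; an iodo group at C-1.
Prefixes are listed alphabetically: chloro, iodo.
Assembling the pieces gives 7-chloro-1-iodononan-2-one.

7-chloro-1-iodononan-2-one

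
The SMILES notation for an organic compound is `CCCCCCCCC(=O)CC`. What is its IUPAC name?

undecan-3-one

The longest carbon chain that includes the carbonyl has 11 carbons, so the parent hydride is undecane.
The principal characteristic group is a ketone (C=O on an internal carbon), named with the suffix -one.
The numbering direction is chosen so that numbering from this end puts the carbonyl group at C-3 rather than C-9.
That gives the carbonyl at C-3.
Assembling the pieces gives undecan-3-one.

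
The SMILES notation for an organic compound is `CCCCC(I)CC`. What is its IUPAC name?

The longest continuous carbon chain has 7 atoms, so the parent hydride is heptane.
Choose the numbering such that the substituent locant set {3} is lower than {5} at the first point of difference.
With this numbering: an iodo group at C-3.
Putting it together: 3-iodoheptane.

3-iodoheptane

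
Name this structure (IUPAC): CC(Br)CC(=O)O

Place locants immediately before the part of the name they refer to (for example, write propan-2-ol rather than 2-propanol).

The longest carbon chain that includes the –COOH group has 4 carbons, so the parent hydride is butane.
The principal characteristic group is a carboxylic acid (terminal –COOH), named with the suffix -oic acid.
Number the chain so that the carboxylic acid carbon is C-1 by definition.
With this numbering: a bromo group at C-3.
Putting it together: 3-bromobutanoic acid.

3-bromobutanoic acid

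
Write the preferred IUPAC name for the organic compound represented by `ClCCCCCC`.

1-chlorohexane

The longest continuous carbon chain has 6 atoms, so the parent hydride is hexane.
The numbering direction is chosen so that the substituent locant set {1} is lower than {6} at the first point of difference.
With this numbering: a chloro group at C-1.
Putting it together: 1-chlorohexane.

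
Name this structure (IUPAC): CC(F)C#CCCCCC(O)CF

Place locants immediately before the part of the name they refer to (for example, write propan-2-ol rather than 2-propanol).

1,9-difluorodec-7-yn-2-ol

Counting along the main chain through the –OH group and the multiple bond gives 10 carbons: the parent is decane.
The principal characteristic group is an alcohol (–OH), named with the suffix -ol.
A C≡C triple bond in the chain gives the infix -yne-.
Number the chain so that numbering from this end puts the hydroxyl group at C-2 rather than C-9.
That gives the hydroxyl at C-2; the triple bond between C-7 and C-8; fluoro groups at C-1 and C-9.
The name is 1,9-difluorodec-7-yn-2-ol.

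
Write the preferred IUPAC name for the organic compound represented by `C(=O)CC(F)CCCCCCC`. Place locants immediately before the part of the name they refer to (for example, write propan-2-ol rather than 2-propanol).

The longest chain bearing the –CHO group is 10 carbons long (decane).
The highest-priority functional group is an aldehyde (terminal –CHO), so the name ends in -al.
The numbering direction is chosen so that the aldehyde carbon is C-1 by definition.
With this numbering: a fluoro group at C-3.
Putting it together: 3-fluorodecanal.

3-fluorodecanal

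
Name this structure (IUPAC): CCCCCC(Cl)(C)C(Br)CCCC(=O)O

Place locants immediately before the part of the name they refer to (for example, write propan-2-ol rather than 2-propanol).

5-bromo-6-chloro-6-methylundecanoic acid

Counting along the main chain through the –COOH group gives 11 carbons: the parent is undecane.
The highest-priority functional group is a carboxylic acid (terminal –COOH), so the name ends in -oic acid.
Choose the numbering such that the carboxylic acid carbon is C-1 by definition.
This places a bromo group at C-5; a chloro group at C-6; a methyl group at C-6.
Substituent prefixes are cited in alphabetical order (multiplying prefixes like di-/tri- are ignored for ordering).
Putting it together: 5-bromo-6-chloro-6-methylundecanoic acid.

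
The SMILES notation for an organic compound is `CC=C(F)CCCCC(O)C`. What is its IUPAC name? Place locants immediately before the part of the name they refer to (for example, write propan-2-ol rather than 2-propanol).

Counting along the main chain through the –OH group and the multiple bond gives 9 carbons: the parent is nonane.
The highest-priority functional group is an alcohol (–OH), so the name ends in -ol.
The chain contains a C=C double bond, so the unsaturation ending is -ene.
The numbering direction is chosen so that numbering from this end puts the hydroxyl group at C-2 rather than C-8.
That gives the hydroxyl at C-2; the double bond between C-7 and C-8; a fluoro group at C-7.
Assembling the pieces gives 7-fluoronon-7-en-2-ol.

7-fluoronon-7-en-2-ol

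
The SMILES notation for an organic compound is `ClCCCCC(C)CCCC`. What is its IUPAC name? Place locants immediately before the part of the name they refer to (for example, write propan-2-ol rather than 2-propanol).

1-chloro-5-methylnonane

The parent chain contains 9 carbons (nonane).
Choose the numbering such that the substituent locant set {1,5} is lower than {5,9} at the first point of difference.
That gives a chloro group at C-1; a methyl group at C-5.
Prefixes are listed alphabetically: chloro, methyl.
The name is 1-chloro-5-methylnonane.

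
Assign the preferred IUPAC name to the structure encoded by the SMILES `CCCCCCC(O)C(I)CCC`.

4-iodoundecan-5-ol

Counting along the main chain through the –OH group gives 11 carbons: the parent is undecane.
An alcohol (–OH) is the principal characteristic group, giving the suffix -ol.
Number the chain so that numbering from this end puts the hydroxyl group at C-5 rather than C-7.
This places the hydroxyl at C-5; an iodo group at C-4.
The name is 4-iodoundecan-5-ol.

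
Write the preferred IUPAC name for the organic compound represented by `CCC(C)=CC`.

3-methylpent-2-ene

The longest chain bearing the multiple bond is 5 carbons long (pentane).
There is one C=C double bond, indicated by the ending -ene.
Number the chain so that numbering from this end puts the double bond at C-2 rather than C-3.
This places the double bond between C-2 and C-3; a methyl group at C-3.
Assembling the pieces gives 3-methylpent-2-ene.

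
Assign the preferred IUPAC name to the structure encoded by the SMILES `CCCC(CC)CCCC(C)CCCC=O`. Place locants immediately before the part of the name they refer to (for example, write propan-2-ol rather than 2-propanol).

9-ethyl-5-methyldodecanal

The longest chain bearing the –CHO group is 12 carbons long (dodecane).
The principal characteristic group is an aldehyde (terminal –CHO), named with the suffix -al.
Number the chain so that the aldehyde carbon is C-1 by definition.
That gives an ethyl group at C-9; a methyl group at C-5.
The substituents are ordered alphabetically, ignoring any di-/tri- multipliers.
The name is 9-ethyl-5-methyldodecanal.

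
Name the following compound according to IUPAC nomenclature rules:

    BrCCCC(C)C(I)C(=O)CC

The longest carbon chain that includes the carbonyl has 8 carbons, so the parent hydride is octane.
A ketone (C=O on an internal carbon) is the principal characteristic group, giving the suffix -one.
The numbering direction is chosen so that numbering from this end puts the carbonyl group at C-3 rather than C-6.
That gives the carbonyl at C-3; a bromo group at C-8; an iodo group at C-4; a methyl group at C-5.
The substituents are ordered alphabetically, ignoring any di-/tri- multipliers.
Assembling the pieces gives 8-bromo-4-iodo-5-methyloctan-3-one.

8-bromo-4-iodo-5-methyloctan-3-one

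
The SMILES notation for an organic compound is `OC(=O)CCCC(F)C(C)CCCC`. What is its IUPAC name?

The longest chain bearing the –COOH group is 10 carbons long (decane).
A carboxylic acid (terminal –COOH) is the principal characteristic group, giving the suffix -oic acid.
The numbering direction is chosen so that the carboxylic acid carbon is C-1 by definition.
With this numbering: a fluoro group at C-5; a methyl group at C-6.
Substituent prefixes are cited in alphabetical order (multiplying prefixes like di-/tri- are ignored for ordering).
Putting it together: 5-fluoro-6-methyldecanoic acid.

5-fluoro-6-methyldecanoic acid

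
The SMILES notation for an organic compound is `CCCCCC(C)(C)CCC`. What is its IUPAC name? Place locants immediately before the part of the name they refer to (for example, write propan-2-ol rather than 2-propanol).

4,4-dimethylnonane

The longest continuous carbon chain has 9 atoms, so the parent hydride is nonane.
The numbering direction is chosen so that the substituent locant set {4,4} is lower than {6,6} at the first point of difference.
This places two methyl groups at C-4.
The name is 4,4-dimethylnonane.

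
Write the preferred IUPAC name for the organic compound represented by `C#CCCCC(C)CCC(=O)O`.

The longest carbon chain that includes the –COOH group and the multiple bond has 9 carbons, so the parent hydride is nonane.
A carboxylic acid (terminal –COOH) is the principal characteristic group, giving the suffix -oic acid.
A C≡C triple bond in the chain gives the infix -yne-.
Number the chain so that the carboxylic acid carbon is C-1 by definition.
With this numbering: the triple bond between C-8 and C-9; a methyl group at C-4.
The name is 4-methylnon-8-ynoic acid.

4-methylnon-8-ynoic acid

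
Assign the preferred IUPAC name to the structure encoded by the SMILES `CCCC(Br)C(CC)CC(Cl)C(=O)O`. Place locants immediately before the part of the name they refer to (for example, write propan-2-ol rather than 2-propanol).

5-bromo-2-chloro-4-ethyloctanoic acid

Counting along the main chain through the –COOH group gives 8 carbons: the parent is octane.
The highest-priority functional group is a carboxylic acid (terminal –COOH), so the name ends in -oic acid.
Choose the numbering such that the carboxylic acid carbon is C-1 by definition.
This places a bromo group at C-5; a chloro group at C-2; an ethyl group at C-4.
The substituents are ordered alphabetically, ignoring any di-/tri- multipliers.
Putting it together: 5-bromo-2-chloro-4-ethyloctanoic acid.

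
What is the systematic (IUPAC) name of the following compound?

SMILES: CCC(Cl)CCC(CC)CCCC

The longest carbon chain is 10 atoms: the parent is decane.
The numbering direction is chosen so that the substituent locant set {3,6} is lower than {5,8} at the first point of difference.
That gives a chloro group at C-3; an ethyl group at C-6.
Prefixes are listed alphabetically: chloro, ethyl.
Assembling the pieces gives 3-chloro-6-ethyldecane.

3-chloro-6-ethyldecane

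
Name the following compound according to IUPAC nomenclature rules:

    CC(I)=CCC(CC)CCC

Counting along the main chain through the multiple bond gives 8 carbons: the parent is octane.
The chain contains a C=C double bond, so the unsaturation ending is -ene.
Number the chain so that numbering from this end puts the double bond at C-2 rather than C-6.
With this numbering: the double bond between C-2 and C-3; an ethyl group at C-5; an iodo group at C-2.
Substituent prefixes are cited in alphabetical order (multiplying prefixes like di-/tri- are ignored for ordering).
Assembling the pieces gives 5-ethyl-2-iodooct-2-ene.

5-ethyl-2-iodooct-2-ene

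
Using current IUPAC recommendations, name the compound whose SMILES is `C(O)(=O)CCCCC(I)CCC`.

6-iodononanoic acid

The longest chain bearing the –COOH group is 9 carbons long (nonane).
A carboxylic acid (terminal –COOH) is the principal characteristic group, giving the suffix -oic acid.
Choose the numbering such that the carboxylic acid carbon is C-1 by definition.
With this numbering: an iodo group at C-6.
Assembling the pieces gives 6-iodononanoic acid.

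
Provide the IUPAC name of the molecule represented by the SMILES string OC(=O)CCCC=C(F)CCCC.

6-fluorodec-5-enoic acid

The longest chain bearing the –COOH group and the multiple bond is 10 carbons long (decane).
A carboxylic acid (terminal –COOH) is the principal characteristic group, giving the suffix -oic acid.
The chain contains a C=C double bond, so the unsaturation ending is -ene.
Number the chain so that the carboxylic acid carbon is C-1 by definition.
That gives the double bond between C-5 and C-6; a fluoro group at C-6.
The name is 6-fluorodec-5-enoic acid.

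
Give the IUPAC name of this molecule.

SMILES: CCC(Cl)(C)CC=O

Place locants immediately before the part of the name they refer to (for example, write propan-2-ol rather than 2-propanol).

3-chloro-3-methylpentanal

The longest carbon chain that includes the –CHO group has 5 carbons, so the parent hydride is pentane.
The highest-priority functional group is an aldehyde (terminal –CHO), so the name ends in -al.
Choose the numbering such that the aldehyde carbon is C-1 by definition.
This places a chloro group at C-3; a methyl group at C-3.
Substituent prefixes are cited in alphabetical order (multiplying prefixes like di-/tri- are ignored for ordering).
Assembling the pieces gives 3-chloro-3-methylpentanal.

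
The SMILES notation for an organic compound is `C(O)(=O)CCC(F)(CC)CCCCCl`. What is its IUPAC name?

8-chloro-4-ethyl-4-fluorooctanoic acid

Counting along the main chain through the –COOH group gives 8 carbons: the parent is octane.
The highest-priority functional group is a carboxylic acid (terminal –COOH), so the name ends in -oic acid.
Choose the numbering such that the carboxylic acid carbon is C-1 by definition.
With this numbering: a chloro group at C-8; an ethyl group at C-4; a fluoro group at C-4.
Substituent prefixes are cited in alphabetical order (multiplying prefixes like di-/tri- are ignored for ordering).
Putting it together: 8-chloro-4-ethyl-4-fluorooctanoic acid.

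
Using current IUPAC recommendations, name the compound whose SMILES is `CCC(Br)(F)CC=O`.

The longest carbon chain that includes the –CHO group has 5 carbons, so the parent hydride is pentane.
The highest-priority functional group is an aldehyde (terminal –CHO), so the name ends in -al.
Number the chain so that the aldehyde carbon is C-1 by definition.
This places a bromo group at C-3; a fluoro group at C-3.
The substituents are ordered alphabetically, ignoring any di-/tri- multipliers.
Putting it together: 3-bromo-3-fluoropentanal.

3-bromo-3-fluoropentanal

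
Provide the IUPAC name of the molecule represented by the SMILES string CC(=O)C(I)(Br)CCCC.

The longest chain bearing the carbonyl is 7 carbons long (heptane).
A ketone (C=O on an internal carbon) is the principal characteristic group, giving the suffix -one.
The numbering direction is chosen so that numbering from this end puts the carbonyl group at C-2 rather than C-6.
That gives the carbonyl at C-2; a bromo group at C-3; an iodo group at C-3.
Prefixes are listed alphabetically: bromo, iodo.
The name is 3-bromo-3-iodoheptan-2-one.

3-bromo-3-iodoheptan-2-one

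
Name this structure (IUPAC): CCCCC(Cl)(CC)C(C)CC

The longest carbon chain is 8 atoms: the parent is octane.
Choose the numbering such that the substituent locant set {3,4,4} is lower than {5,5,6} at the first point of difference.
That gives a chloro group at C-4; an ethyl group at C-4; a methyl group at C-3.
The substituents are ordered alphabetically, ignoring any di-/tri- multipliers.
The name is 4-chloro-4-ethyl-3-methyloctane.

4-chloro-4-ethyl-3-methyloctane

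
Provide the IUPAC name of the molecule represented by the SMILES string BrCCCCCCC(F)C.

1-bromo-7-fluorooctane

The parent chain contains 8 carbons (octane).
Choose the numbering such that the substituent locant set {1,7} is lower than {2,8} at the first point of difference.
This places a bromo group at C-1; a fluoro group at C-7.
The substituents are ordered alphabetically, ignoring any di-/tri- multipliers.
Assembling the pieces gives 1-bromo-7-fluorooctane.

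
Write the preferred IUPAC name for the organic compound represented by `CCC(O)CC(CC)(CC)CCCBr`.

The longest carbon chain that includes the –OH group has 8 carbons, so the parent hydride is octane.
An alcohol (–OH) is the principal characteristic group, giving the suffix -ol.
The numbering direction is chosen so that numbering from this end puts the hydroxyl group at C-3 rather than C-6.
With this numbering: the hydroxyl at C-3; a bromo group at C-8; two ethyl groups at C-5.
Substituent prefixes are cited in alphabetical order (multiplying prefixes like di-/tri- are ignored for ordering).
The name is 8-bromo-5,5-diethyloctan-3-ol.

8-bromo-5,5-diethyloctan-3-ol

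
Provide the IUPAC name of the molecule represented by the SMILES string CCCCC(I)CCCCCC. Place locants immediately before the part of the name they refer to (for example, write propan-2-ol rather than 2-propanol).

The longest carbon chain is 11 atoms: the parent is undecane.
Number the chain so that the substituent locant set {5} is lower than {7} at the first point of difference.
This places an iodo group at C-5.
Assembling the pieces gives 5-iodoundecane.

5-iodoundecane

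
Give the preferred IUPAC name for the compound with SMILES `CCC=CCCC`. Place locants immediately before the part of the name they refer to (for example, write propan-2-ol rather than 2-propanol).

hept-3-ene

The longest carbon chain that includes the multiple bond has 7 carbons, so the parent hydride is heptane.
The chain contains a C=C double bond, so the unsaturation ending is -ene.
Number the chain so that numbering from this end puts the double bond at C-3 rather than C-4.
This places the double bond between C-3 and C-4.
Putting it together: hept-3-ene.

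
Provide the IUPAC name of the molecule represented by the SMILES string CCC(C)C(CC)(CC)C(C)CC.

4,4-diethyl-3,5-dimethylheptane

The longest continuous carbon chain has 7 atoms, so the parent hydride is heptane.
The molecule is symmetric, so either numbering direction gives the same locants.
This places two ethyl groups at C-4; methyl groups at C-3 and C-5.
Prefixes are listed alphabetically: ethyl, methyl.
Putting it together: 4,4-diethyl-3,5-dimethylheptane.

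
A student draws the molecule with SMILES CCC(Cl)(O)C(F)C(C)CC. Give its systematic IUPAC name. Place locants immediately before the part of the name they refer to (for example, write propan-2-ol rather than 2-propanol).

3-chloro-4-fluoro-5-methylheptan-3-ol

The longest carbon chain that includes the –OH group has 7 carbons, so the parent hydride is heptane.
An alcohol (–OH) is the principal characteristic group, giving the suffix -ol.
Choose the numbering such that numbering from this end puts the hydroxyl group at C-3 rather than C-5.
This places the hydroxyl at C-3; a chloro group at C-3; a fluoro group at C-4; a methyl group at C-5.
The substituents are ordered alphabetically, ignoring any di-/tri- multipliers.
Assembling the pieces gives 3-chloro-4-fluoro-5-methylheptan-3-ol.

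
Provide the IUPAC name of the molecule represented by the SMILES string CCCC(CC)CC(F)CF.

The longest carbon chain is 7 atoms: the parent is heptane.
The numbering direction is chosen so that the substituent locant set {1,2,4} is lower than {4,6,7} at the first point of difference.
That gives an ethyl group at C-4; fluoro groups at C-1 and C-2.
The substituents are ordered alphabetically, ignoring any di-/tri- multipliers.
Putting it together: 4-ethyl-1,2-difluoroheptane.

4-ethyl-1,2-difluoroheptane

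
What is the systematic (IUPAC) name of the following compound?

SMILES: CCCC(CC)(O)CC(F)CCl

Counting along the main chain through the –OH group gives 7 carbons: the parent is heptane.
The highest-priority functional group is an alcohol (–OH), so the name ends in -ol.
Choose the numbering such that the substituent locant set {1,2,4} is lower than {4,6,7} at the first point of difference.
With this numbering: the hydroxyl at C-4; a chloro group at C-1; an ethyl group at C-4; a fluoro group at C-2.
Prefixes are listed alphabetically: chloro, ethyl, fluoro.
Putting it together: 1-chloro-4-ethyl-2-fluoroheptan-4-ol.

1-chloro-4-ethyl-2-fluoroheptan-4-ol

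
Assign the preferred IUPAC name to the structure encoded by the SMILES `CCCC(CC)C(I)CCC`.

The longest carbon chain is 8 atoms: the parent is octane.
Number the chain so that the locant sets are identical either way, so the alphabetically earlier ethyl substituent takes the lower locant (4 rather than 5).
That gives an ethyl group at C-4; an iodo group at C-5.
Prefixes are listed alphabetically: ethyl, iodo.
The name is 4-ethyl-5-iodooctane.

4-ethyl-5-iodooctane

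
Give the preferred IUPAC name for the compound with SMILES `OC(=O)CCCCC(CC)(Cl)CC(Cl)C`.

The longest chain bearing the –COOH group is 9 carbons long (nonane).
The highest-priority functional group is a carboxylic acid (terminal –COOH), so the name ends in -oic acid.
Choose the numbering such that the carboxylic acid carbon is C-1 by definition.
That gives chloro groups at C-6 and C-8; an ethyl group at C-6.
Prefixes are listed alphabetically: chloro, ethyl.
The name is 6,8-dichloro-6-ethylnonanoic acid.

6,8-dichloro-6-ethylnonanoic acid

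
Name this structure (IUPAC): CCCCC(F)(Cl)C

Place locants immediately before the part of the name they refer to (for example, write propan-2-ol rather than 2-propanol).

The longest carbon chain is 6 atoms: the parent is hexane.
Choose the numbering such that the substituent locant set {2,2} is lower than {5,5} at the first point of difference.
This places a chloro group at C-2; a fluoro group at C-2.
Prefixes are listed alphabetically: chloro, fluoro.
The name is 2-chloro-2-fluorohexane.

2-chloro-2-fluorohexane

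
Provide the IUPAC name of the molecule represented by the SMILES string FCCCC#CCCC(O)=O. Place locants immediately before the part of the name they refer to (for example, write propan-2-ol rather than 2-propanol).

The longest carbon chain that includes the –COOH group and the multiple bond has 8 carbons, so the parent hydride is octane.
The highest-priority functional group is a carboxylic acid (terminal –COOH), so the name ends in -oic acid.
The chain contains a C≡C triple bond, so the unsaturation ending is -yne.
Number the chain so that the carboxylic acid carbon is C-1 by definition.
This places the triple bond between C-4 and C-5; a fluoro group at C-8.
Assembling the pieces gives 8-fluorooct-4-ynoic acid.

8-fluorooct-4-ynoic acid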